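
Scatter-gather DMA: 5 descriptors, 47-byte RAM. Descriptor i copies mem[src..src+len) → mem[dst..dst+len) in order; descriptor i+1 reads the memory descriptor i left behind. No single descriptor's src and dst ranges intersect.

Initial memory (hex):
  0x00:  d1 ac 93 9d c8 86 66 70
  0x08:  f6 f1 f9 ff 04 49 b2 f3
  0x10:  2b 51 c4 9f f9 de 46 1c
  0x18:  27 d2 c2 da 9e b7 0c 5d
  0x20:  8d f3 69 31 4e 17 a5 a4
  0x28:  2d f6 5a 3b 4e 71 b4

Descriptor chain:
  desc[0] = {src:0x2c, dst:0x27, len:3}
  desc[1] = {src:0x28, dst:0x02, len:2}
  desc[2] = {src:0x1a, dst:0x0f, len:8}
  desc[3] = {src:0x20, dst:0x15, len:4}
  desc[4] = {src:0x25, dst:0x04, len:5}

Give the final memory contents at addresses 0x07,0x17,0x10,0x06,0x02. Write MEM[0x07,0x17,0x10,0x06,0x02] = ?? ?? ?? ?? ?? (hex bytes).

[0] 0x2c->0x27 len=3 : 4e 71 b4
[1] 0x28->0x02 len=2 : 71 b4
[2] 0x1a->0x0f len=8 : c2 da 9e b7 0c 5d 8d f3
[3] 0x20->0x15 len=4 : 8d f3 69 31
[4] 0x25->0x04 len=5 : 17 a5 4e 71 b4
query mem[0x07]=0x71, mem[0x17]=0x69, mem[0x10]=0xda, mem[0x06]=0x4e, mem[0x02]=0x71

MEM[0x07,0x17,0x10,0x06,0x02] = 71 69 da 4e 71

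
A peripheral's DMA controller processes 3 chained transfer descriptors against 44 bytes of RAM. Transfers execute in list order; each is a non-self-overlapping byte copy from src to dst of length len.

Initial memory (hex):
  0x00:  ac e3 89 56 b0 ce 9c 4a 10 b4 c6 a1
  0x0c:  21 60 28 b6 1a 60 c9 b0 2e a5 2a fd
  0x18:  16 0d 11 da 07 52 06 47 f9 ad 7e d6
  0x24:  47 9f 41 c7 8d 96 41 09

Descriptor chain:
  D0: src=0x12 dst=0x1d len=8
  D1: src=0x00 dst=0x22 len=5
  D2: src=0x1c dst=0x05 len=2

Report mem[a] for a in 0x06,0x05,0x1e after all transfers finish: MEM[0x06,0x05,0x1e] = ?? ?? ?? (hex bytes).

MEM[0x06,0x05,0x1e] = c9 07 b0

  after D0: wrote 8B at 0x1d = c9b02ea52afd160d
  after D1: wrote 5B at 0x22 = ace38956b0
  after D2: wrote 2B at 0x05 = 07c9
query mem[0x06]=0xc9, mem[0x05]=0x07, mem[0x1e]=0xb0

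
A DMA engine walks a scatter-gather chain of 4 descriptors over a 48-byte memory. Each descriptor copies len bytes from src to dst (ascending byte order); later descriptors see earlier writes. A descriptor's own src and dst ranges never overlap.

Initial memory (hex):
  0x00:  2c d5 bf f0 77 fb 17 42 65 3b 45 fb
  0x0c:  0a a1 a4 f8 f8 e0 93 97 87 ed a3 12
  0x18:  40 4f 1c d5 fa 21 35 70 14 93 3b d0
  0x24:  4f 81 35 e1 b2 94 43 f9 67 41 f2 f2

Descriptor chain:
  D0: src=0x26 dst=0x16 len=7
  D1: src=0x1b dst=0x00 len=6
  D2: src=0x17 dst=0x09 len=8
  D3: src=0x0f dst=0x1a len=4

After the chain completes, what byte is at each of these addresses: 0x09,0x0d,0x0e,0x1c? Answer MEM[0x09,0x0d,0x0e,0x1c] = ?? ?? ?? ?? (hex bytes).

D0: mem[0x16..0x1c] <- [35 e1 b2 94 43 f9 67]
D1: mem[0x00..0x05] <- [f9 67 21 35 70 14]
D2: mem[0x09..0x10] <- [e1 b2 94 43 f9 67 21 35]
D3: mem[0x1a..0x1d] <- [21 35 e0 93]
query mem[0x09]=0xe1, mem[0x0d]=0xf9, mem[0x0e]=0x67, mem[0x1c]=0xe0

MEM[0x09,0x0d,0x0e,0x1c] = e1 f9 67 e0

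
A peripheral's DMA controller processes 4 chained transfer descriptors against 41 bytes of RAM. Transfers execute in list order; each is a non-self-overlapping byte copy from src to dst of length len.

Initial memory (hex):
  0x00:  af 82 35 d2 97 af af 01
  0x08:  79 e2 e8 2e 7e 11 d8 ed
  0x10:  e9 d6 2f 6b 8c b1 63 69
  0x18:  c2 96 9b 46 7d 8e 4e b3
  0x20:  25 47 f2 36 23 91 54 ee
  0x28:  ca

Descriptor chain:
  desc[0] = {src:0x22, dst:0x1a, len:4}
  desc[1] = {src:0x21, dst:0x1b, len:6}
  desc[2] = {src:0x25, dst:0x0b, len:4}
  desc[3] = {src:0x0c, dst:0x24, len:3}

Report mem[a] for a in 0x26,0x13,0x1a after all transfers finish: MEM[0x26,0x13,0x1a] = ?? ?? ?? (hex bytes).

[0] 0x22->0x1a len=4 : f2 36 23 91
[1] 0x21->0x1b len=6 : 47 f2 36 23 91 54
[2] 0x25->0x0b len=4 : 91 54 ee ca
[3] 0x0c->0x24 len=3 : 54 ee ca
query mem[0x26]=0xca, mem[0x13]=0x6b, mem[0x1a]=0xf2

MEM[0x26,0x13,0x1a] = ca 6b f2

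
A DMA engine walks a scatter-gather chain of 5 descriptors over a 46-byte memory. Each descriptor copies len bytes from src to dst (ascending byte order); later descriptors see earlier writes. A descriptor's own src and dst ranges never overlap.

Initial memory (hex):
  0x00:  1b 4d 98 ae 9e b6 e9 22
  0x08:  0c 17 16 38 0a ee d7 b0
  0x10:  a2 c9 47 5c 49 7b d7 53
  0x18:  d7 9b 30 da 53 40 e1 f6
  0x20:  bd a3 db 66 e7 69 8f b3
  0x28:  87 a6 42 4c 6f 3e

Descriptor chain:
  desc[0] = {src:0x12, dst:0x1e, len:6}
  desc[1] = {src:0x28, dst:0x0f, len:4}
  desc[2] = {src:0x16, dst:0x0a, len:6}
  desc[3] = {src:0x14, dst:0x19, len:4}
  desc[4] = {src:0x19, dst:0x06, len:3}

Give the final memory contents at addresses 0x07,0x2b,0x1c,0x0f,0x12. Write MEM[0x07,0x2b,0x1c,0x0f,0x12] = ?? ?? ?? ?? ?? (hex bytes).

MEM[0x07,0x2b,0x1c,0x0f,0x12] = 7b 4c 53 da 4c

#0 dst[0x1e+6] := {0x47,0x5c,0x49,0x7b,0xd7,0x53}
#1 dst[0x0f+4] := {0x87,0xa6,0x42,0x4c}
#2 dst[0x0a+6] := {0xd7,0x53,0xd7,0x9b,0x30,0xda}
#3 dst[0x19+4] := {0x49,0x7b,0xd7,0x53}
#4 dst[0x06+3] := {0x49,0x7b,0xd7}
query mem[0x07]=0x7b, mem[0x2b]=0x4c, mem[0x1c]=0x53, mem[0x0f]=0xda, mem[0x12]=0x4c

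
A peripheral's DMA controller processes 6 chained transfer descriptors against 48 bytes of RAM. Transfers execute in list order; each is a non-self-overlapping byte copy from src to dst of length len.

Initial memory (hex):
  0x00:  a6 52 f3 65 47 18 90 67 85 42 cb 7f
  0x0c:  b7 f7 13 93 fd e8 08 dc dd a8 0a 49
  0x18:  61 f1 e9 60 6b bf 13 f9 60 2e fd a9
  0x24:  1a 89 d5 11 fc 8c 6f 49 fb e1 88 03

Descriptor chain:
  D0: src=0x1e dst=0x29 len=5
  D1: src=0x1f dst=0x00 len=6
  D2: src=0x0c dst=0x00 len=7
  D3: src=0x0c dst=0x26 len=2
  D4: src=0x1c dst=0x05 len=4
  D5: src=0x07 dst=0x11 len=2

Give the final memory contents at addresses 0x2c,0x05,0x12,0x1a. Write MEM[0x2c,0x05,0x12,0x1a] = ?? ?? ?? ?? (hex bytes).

  after D0: wrote 5B at 0x29 = 13f9602efd
  after D1: wrote 6B at 0x00 = f9602efda91a
  after D2: wrote 7B at 0x00 = b7f71393fde808
  after D3: wrote 2B at 0x26 = b7f7
  after D4: wrote 4B at 0x05 = 6bbf13f9
  after D5: wrote 2B at 0x11 = 13f9
query mem[0x2c]=0x2e, mem[0x05]=0x6b, mem[0x12]=0xf9, mem[0x1a]=0xe9

MEM[0x2c,0x05,0x12,0x1a] = 2e 6b f9 e9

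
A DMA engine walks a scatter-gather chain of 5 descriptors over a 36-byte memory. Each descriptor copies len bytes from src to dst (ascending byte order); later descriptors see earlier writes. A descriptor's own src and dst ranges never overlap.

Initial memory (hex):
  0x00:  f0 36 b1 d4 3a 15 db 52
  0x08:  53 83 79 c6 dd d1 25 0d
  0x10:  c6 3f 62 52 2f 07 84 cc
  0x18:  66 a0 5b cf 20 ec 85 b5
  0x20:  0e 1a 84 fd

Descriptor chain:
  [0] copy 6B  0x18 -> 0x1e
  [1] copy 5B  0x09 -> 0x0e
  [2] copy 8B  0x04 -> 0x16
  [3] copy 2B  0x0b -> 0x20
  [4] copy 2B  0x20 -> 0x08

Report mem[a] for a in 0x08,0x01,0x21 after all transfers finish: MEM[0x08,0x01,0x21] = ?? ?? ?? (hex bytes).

MEM[0x08,0x01,0x21] = c6 36 dd

D0: mem[0x1e..0x23] <- [66 a0 5b cf 20 ec]
D1: mem[0x0e..0x12] <- [83 79 c6 dd d1]
D2: mem[0x16..0x1d] <- [3a 15 db 52 53 83 79 c6]
D3: mem[0x20..0x21] <- [c6 dd]
D4: mem[0x08..0x09] <- [c6 dd]
query mem[0x08]=0xc6, mem[0x01]=0x36, mem[0x21]=0xdd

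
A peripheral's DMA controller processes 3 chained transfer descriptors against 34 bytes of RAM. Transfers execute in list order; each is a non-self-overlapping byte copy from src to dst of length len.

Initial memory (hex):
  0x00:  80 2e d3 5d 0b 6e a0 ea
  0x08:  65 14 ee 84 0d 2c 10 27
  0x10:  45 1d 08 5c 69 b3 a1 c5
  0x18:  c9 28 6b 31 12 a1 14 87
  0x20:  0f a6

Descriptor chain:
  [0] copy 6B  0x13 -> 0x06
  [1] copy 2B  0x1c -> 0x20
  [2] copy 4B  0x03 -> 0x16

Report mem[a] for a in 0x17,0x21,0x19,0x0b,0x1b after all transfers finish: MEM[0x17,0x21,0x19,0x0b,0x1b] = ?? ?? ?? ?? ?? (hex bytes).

MEM[0x17,0x21,0x19,0x0b,0x1b] = 0b a1 5c c9 31

D0: mem[0x06..0x0b] <- [5c 69 b3 a1 c5 c9]
D1: mem[0x20..0x21] <- [12 a1]
D2: mem[0x16..0x19] <- [5d 0b 6e 5c]
query mem[0x17]=0x0b, mem[0x21]=0xa1, mem[0x19]=0x5c, mem[0x0b]=0xc9, mem[0x1b]=0x31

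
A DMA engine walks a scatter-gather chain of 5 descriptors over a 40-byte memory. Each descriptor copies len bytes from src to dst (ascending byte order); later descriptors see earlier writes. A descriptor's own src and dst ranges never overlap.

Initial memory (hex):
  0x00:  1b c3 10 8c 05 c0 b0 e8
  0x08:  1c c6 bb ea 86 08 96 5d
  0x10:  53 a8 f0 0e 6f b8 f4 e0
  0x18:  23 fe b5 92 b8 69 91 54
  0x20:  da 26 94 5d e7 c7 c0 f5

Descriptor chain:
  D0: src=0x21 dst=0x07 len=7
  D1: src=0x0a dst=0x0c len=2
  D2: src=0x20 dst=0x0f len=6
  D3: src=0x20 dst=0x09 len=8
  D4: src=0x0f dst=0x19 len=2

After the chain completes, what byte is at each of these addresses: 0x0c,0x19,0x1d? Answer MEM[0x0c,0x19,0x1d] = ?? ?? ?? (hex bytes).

MEM[0x0c,0x19,0x1d] = 5d c0 69

D0: mem[0x07..0x0d] <- [26 94 5d e7 c7 c0 f5]
D1: mem[0x0c..0x0d] <- [e7 c7]
D2: mem[0x0f..0x14] <- [da 26 94 5d e7 c7]
D3: mem[0x09..0x10] <- [da 26 94 5d e7 c7 c0 f5]
D4: mem[0x19..0x1a] <- [c0 f5]
query mem[0x0c]=0x5d, mem[0x19]=0xc0, mem[0x1d]=0x69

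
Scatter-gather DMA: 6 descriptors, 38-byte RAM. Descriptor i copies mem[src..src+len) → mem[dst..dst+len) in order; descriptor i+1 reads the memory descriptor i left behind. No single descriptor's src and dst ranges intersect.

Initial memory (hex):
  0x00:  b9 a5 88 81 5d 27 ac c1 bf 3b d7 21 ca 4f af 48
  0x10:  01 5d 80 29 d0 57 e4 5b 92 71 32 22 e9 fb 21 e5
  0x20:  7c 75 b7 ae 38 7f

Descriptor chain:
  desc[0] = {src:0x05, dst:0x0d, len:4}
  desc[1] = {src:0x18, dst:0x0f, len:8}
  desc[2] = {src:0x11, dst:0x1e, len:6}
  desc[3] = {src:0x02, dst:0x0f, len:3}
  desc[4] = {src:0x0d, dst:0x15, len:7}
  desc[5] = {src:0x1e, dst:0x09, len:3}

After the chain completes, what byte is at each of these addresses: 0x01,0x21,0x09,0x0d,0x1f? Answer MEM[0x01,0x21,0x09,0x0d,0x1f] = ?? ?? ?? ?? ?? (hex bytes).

  after D0: wrote 4B at 0x0d = 27acc1bf
  after D1: wrote 8B at 0x0f = 92713222e9fb21e5
  after D2: wrote 6B at 0x1e = 3222e9fb21e5
  after D3: wrote 3B at 0x0f = 88815d
  after D4: wrote 7B at 0x15 = 27ac88815d22e9
  after D5: wrote 3B at 0x09 = 3222e9
query mem[0x01]=0xa5, mem[0x21]=0xfb, mem[0x09]=0x32, mem[0x0d]=0x27, mem[0x1f]=0x22

MEM[0x01,0x21,0x09,0x0d,0x1f] = a5 fb 32 27 22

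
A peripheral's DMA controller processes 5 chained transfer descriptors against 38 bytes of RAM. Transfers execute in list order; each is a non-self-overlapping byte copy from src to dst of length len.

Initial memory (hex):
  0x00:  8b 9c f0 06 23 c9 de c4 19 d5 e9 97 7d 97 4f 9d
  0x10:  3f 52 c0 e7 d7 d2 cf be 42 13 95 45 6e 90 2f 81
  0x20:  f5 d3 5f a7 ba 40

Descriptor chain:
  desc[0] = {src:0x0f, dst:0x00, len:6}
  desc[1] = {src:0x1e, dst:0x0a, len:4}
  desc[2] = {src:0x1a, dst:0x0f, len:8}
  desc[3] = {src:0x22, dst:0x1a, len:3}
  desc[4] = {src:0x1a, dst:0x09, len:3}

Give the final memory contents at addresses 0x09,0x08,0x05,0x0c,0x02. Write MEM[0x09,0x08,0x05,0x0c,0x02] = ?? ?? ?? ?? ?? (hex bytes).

[0] 0x0f->0x00 len=6 : 9d 3f 52 c0 e7 d7
[1] 0x1e->0x0a len=4 : 2f 81 f5 d3
[2] 0x1a->0x0f len=8 : 95 45 6e 90 2f 81 f5 d3
[3] 0x22->0x1a len=3 : 5f a7 ba
[4] 0x1a->0x09 len=3 : 5f a7 ba
query mem[0x09]=0x5f, mem[0x08]=0x19, mem[0x05]=0xd7, mem[0x0c]=0xf5, mem[0x02]=0x52

MEM[0x09,0x08,0x05,0x0c,0x02] = 5f 19 d7 f5 52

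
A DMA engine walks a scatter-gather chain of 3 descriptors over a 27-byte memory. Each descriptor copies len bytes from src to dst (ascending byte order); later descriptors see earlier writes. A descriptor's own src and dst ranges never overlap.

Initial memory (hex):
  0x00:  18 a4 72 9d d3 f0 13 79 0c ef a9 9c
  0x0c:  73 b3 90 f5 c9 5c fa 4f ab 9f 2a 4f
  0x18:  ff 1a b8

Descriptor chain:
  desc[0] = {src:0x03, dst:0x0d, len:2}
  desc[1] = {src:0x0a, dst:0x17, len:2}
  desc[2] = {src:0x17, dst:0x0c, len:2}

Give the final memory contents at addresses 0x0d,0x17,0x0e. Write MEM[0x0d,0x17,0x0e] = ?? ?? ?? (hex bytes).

[0] 0x03->0x0d len=2 : 9d d3
[1] 0x0a->0x17 len=2 : a9 9c
[2] 0x17->0x0c len=2 : a9 9c
query mem[0x0d]=0x9c, mem[0x17]=0xa9, mem[0x0e]=0xd3

MEM[0x0d,0x17,0x0e] = 9c a9 d3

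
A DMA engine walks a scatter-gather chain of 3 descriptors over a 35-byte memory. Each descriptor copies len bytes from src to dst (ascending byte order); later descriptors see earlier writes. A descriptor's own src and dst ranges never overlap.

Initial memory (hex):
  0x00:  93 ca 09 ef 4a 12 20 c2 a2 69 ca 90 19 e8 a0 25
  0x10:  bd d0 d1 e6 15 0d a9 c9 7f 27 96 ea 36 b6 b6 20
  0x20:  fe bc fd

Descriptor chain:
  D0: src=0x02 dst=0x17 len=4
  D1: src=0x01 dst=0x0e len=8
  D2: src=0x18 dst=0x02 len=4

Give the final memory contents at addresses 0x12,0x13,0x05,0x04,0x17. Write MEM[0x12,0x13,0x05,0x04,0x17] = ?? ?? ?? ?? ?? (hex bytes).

MEM[0x12,0x13,0x05,0x04,0x17] = 12 20 ea 12 09

D0: mem[0x17..0x1a] <- [09 ef 4a 12]
D1: mem[0x0e..0x15] <- [ca 09 ef 4a 12 20 c2 a2]
D2: mem[0x02..0x05] <- [ef 4a 12 ea]
query mem[0x12]=0x12, mem[0x13]=0x20, mem[0x05]=0xea, mem[0x04]=0x12, mem[0x17]=0x09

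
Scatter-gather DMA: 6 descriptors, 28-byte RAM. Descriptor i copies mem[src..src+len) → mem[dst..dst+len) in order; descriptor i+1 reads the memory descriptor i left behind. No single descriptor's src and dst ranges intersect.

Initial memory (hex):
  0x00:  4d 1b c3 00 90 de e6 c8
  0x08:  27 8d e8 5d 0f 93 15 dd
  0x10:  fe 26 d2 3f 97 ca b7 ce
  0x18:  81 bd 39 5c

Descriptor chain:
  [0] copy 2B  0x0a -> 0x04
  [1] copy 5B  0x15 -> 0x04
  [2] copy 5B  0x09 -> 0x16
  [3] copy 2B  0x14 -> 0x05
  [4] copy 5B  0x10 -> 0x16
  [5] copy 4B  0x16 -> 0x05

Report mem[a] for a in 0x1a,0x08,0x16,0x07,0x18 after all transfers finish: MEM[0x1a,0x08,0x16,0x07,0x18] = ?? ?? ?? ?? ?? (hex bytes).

MEM[0x1a,0x08,0x16,0x07,0x18] = 97 3f fe d2 d2

  after D0: wrote 2B at 0x04 = e85d
  after D1: wrote 5B at 0x04 = cab7ce81bd
  after D2: wrote 5B at 0x16 = 8de85d0f93
  after D3: wrote 2B at 0x05 = 97ca
  after D4: wrote 5B at 0x16 = fe26d23f97
  after D5: wrote 4B at 0x05 = fe26d23f
query mem[0x1a]=0x97, mem[0x08]=0x3f, mem[0x16]=0xfe, mem[0x07]=0xd2, mem[0x18]=0xd2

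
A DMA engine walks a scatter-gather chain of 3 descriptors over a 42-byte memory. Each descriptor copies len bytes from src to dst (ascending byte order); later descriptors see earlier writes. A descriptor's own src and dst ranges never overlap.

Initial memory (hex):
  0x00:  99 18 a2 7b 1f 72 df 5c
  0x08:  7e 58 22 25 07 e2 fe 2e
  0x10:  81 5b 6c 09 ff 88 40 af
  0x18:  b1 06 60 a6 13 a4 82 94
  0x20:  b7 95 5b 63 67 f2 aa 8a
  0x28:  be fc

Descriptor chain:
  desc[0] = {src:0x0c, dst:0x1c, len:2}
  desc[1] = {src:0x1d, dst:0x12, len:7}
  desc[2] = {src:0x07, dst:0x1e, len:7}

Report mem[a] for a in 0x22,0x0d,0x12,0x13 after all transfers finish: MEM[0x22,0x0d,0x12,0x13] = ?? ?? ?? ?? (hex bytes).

MEM[0x22,0x0d,0x12,0x13] = 25 e2 e2 82

#0 dst[0x1c+2] := {0x07,0xe2}
#1 dst[0x12+7] := {0xe2,0x82,0x94,0xb7,0x95,0x5b,0x63}
#2 dst[0x1e+7] := {0x5c,0x7e,0x58,0x22,0x25,0x07,0xe2}
query mem[0x22]=0x25, mem[0x0d]=0xe2, mem[0x12]=0xe2, mem[0x13]=0x82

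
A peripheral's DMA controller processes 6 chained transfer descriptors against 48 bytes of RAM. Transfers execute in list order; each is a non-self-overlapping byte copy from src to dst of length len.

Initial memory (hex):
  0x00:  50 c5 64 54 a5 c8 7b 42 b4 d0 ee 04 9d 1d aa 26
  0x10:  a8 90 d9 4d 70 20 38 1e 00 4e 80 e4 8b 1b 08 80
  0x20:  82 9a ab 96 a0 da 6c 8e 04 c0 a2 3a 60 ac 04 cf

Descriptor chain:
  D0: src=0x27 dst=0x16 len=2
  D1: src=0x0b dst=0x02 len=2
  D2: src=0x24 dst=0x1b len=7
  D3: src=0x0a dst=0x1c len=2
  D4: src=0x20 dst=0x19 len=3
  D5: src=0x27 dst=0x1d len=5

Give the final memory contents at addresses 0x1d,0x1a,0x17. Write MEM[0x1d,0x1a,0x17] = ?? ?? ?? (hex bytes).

MEM[0x1d,0x1a,0x17] = 8e a2 04

D0: mem[0x16..0x17] <- [8e 04]
D1: mem[0x02..0x03] <- [04 9d]
D2: mem[0x1b..0x21] <- [a0 da 6c 8e 04 c0 a2]
D3: mem[0x1c..0x1d] <- [ee 04]
D4: mem[0x19..0x1b] <- [c0 a2 ab]
D5: mem[0x1d..0x21] <- [8e 04 c0 a2 3a]
query mem[0x1d]=0x8e, mem[0x1a]=0xa2, mem[0x17]=0x04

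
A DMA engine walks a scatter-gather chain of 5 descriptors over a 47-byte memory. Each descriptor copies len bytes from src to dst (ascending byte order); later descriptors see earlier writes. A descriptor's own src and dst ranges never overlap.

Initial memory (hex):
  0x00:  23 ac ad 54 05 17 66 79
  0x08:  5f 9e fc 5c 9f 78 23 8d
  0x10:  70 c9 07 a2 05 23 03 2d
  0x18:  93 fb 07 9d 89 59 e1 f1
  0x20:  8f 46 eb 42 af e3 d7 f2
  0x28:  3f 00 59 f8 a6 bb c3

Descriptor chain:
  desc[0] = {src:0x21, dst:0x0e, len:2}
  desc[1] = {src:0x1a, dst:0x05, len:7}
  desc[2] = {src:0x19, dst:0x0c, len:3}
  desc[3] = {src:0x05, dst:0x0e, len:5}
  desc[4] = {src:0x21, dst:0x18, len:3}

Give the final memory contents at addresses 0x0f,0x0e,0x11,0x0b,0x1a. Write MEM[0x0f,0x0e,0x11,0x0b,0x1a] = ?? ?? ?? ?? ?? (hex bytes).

MEM[0x0f,0x0e,0x11,0x0b,0x1a] = 9d 07 59 8f 42

  after D0: wrote 2B at 0x0e = 46eb
  after D1: wrote 7B at 0x05 = 079d8959e1f18f
  after D2: wrote 3B at 0x0c = fb079d
  after D3: wrote 5B at 0x0e = 079d8959e1
  after D4: wrote 3B at 0x18 = 46eb42
query mem[0x0f]=0x9d, mem[0x0e]=0x07, mem[0x11]=0x59, mem[0x0b]=0x8f, mem[0x1a]=0x42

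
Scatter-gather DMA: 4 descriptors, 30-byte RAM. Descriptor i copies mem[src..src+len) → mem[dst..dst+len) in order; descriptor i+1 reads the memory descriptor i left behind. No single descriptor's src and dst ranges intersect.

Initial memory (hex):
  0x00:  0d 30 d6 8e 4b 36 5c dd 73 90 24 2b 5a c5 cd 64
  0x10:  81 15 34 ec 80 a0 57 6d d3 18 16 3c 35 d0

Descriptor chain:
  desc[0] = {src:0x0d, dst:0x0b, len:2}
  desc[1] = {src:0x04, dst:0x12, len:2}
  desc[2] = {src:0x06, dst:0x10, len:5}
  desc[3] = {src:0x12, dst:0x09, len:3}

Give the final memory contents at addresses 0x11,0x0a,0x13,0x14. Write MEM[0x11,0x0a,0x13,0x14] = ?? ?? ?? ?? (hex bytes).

[0] 0x0d->0x0b len=2 : c5 cd
[1] 0x04->0x12 len=2 : 4b 36
[2] 0x06->0x10 len=5 : 5c dd 73 90 24
[3] 0x12->0x09 len=3 : 73 90 24
query mem[0x11]=0xdd, mem[0x0a]=0x90, mem[0x13]=0x90, mem[0x14]=0x24

MEM[0x11,0x0a,0x13,0x14] = dd 90 90 24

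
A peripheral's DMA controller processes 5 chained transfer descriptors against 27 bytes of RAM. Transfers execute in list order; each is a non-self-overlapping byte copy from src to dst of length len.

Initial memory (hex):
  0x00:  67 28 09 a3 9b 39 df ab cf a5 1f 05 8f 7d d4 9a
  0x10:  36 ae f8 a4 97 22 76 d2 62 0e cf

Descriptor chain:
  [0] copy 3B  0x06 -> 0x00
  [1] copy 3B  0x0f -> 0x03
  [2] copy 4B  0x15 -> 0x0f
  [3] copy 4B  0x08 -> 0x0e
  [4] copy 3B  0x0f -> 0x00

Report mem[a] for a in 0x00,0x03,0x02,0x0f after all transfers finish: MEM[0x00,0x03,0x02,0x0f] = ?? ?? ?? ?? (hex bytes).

D0: mem[0x00..0x02] <- [df ab cf]
D1: mem[0x03..0x05] <- [9a 36 ae]
D2: mem[0x0f..0x12] <- [22 76 d2 62]
D3: mem[0x0e..0x11] <- [cf a5 1f 05]
D4: mem[0x00..0x02] <- [a5 1f 05]
query mem[0x00]=0xa5, mem[0x03]=0x9a, mem[0x02]=0x05, mem[0x0f]=0xa5

MEM[0x00,0x03,0x02,0x0f] = a5 9a 05 a5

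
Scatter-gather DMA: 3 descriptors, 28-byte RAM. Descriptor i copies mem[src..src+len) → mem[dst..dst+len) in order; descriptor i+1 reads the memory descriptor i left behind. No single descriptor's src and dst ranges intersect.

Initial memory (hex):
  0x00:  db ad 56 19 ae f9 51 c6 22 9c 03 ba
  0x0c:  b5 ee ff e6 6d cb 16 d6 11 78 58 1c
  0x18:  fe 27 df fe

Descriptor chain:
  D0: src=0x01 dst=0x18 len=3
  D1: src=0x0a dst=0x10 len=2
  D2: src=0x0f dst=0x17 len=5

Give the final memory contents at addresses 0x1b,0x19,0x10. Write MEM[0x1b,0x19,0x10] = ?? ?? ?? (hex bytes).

MEM[0x1b,0x19,0x10] = d6 ba 03

[0] 0x01->0x18 len=3 : ad 56 19
[1] 0x0a->0x10 len=2 : 03 ba
[2] 0x0f->0x17 len=5 : e6 03 ba 16 d6
query mem[0x1b]=0xd6, mem[0x19]=0xba, mem[0x10]=0x03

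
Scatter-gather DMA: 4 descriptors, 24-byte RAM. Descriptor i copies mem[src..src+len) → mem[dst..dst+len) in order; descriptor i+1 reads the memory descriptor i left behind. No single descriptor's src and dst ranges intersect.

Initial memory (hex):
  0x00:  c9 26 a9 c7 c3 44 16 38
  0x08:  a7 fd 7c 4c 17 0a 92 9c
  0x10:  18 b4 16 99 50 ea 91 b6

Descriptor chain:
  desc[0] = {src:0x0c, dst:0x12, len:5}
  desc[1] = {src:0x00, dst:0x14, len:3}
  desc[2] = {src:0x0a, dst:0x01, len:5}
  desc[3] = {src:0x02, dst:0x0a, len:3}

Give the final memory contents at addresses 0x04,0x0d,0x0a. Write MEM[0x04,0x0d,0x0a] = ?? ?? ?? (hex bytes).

MEM[0x04,0x0d,0x0a] = 0a 0a 4c

D0: mem[0x12..0x16] <- [17 0a 92 9c 18]
D1: mem[0x14..0x16] <- [c9 26 a9]
D2: mem[0x01..0x05] <- [7c 4c 17 0a 92]
D3: mem[0x0a..0x0c] <- [4c 17 0a]
query mem[0x04]=0x0a, mem[0x0d]=0x0a, mem[0x0a]=0x4c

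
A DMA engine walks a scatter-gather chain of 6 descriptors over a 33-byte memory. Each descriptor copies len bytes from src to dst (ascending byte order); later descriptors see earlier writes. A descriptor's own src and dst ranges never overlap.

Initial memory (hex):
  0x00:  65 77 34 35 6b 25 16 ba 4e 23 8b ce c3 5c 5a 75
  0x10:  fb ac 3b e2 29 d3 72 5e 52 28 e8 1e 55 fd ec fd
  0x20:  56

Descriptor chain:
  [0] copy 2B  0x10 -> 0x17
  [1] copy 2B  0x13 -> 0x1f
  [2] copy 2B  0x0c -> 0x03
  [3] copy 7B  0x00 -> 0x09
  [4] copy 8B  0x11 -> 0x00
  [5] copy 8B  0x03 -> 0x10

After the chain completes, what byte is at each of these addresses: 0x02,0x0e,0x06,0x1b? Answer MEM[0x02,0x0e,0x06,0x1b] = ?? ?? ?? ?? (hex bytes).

  after D0: wrote 2B at 0x17 = fbac
  after D1: wrote 2B at 0x1f = e229
  after D2: wrote 2B at 0x03 = c35c
  after D3: wrote 7B at 0x09 = 657734c35c2516
  after D4: wrote 8B at 0x00 = ac3be229d372fbac
  after D5: wrote 8B at 0x10 = 29d372fbac4e6577
query mem[0x02]=0xe2, mem[0x0e]=0x25, mem[0x06]=0xfb, mem[0x1b]=0x1e

MEM[0x02,0x0e,0x06,0x1b] = e2 25 fb 1e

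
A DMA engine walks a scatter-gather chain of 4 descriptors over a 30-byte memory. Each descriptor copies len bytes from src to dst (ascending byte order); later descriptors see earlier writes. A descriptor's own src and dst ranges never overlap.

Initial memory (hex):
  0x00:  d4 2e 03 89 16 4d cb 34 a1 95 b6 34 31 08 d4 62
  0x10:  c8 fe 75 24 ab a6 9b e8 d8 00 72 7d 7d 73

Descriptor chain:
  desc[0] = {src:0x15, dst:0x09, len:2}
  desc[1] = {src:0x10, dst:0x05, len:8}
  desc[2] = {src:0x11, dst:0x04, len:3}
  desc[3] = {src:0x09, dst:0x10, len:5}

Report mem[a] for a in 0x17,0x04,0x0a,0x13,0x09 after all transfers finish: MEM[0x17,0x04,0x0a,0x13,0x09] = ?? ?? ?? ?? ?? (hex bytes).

MEM[0x17,0x04,0x0a,0x13,0x09] = e8 fe a6 e8 ab

  after D0: wrote 2B at 0x09 = a69b
  after D1: wrote 8B at 0x05 = c8fe7524aba69be8
  after D2: wrote 3B at 0x04 = fe7524
  after D3: wrote 5B at 0x10 = aba69be808
query mem[0x17]=0xe8, mem[0x04]=0xfe, mem[0x0a]=0xa6, mem[0x13]=0xe8, mem[0x09]=0xab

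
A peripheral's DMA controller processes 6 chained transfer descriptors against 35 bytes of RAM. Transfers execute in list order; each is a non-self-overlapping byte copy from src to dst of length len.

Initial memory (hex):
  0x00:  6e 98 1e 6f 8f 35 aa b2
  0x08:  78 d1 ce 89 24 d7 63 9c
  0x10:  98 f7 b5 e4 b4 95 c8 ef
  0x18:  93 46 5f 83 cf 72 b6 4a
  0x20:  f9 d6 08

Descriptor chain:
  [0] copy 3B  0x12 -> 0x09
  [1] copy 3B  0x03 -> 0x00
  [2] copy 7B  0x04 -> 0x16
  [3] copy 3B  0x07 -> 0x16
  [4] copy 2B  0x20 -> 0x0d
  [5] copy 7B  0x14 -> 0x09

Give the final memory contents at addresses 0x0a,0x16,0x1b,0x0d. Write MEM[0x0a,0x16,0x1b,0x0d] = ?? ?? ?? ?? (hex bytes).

MEM[0x0a,0x16,0x1b,0x0d] = 95 b2 b5 b5

D0: mem[0x09..0x0b] <- [b5 e4 b4]
D1: mem[0x00..0x02] <- [6f 8f 35]
D2: mem[0x16..0x1c] <- [8f 35 aa b2 78 b5 e4]
D3: mem[0x16..0x18] <- [b2 78 b5]
D4: mem[0x0d..0x0e] <- [f9 d6]
D5: mem[0x09..0x0f] <- [b4 95 b2 78 b5 b2 78]
query mem[0x0a]=0x95, mem[0x16]=0xb2, mem[0x1b]=0xb5, mem[0x0d]=0xb5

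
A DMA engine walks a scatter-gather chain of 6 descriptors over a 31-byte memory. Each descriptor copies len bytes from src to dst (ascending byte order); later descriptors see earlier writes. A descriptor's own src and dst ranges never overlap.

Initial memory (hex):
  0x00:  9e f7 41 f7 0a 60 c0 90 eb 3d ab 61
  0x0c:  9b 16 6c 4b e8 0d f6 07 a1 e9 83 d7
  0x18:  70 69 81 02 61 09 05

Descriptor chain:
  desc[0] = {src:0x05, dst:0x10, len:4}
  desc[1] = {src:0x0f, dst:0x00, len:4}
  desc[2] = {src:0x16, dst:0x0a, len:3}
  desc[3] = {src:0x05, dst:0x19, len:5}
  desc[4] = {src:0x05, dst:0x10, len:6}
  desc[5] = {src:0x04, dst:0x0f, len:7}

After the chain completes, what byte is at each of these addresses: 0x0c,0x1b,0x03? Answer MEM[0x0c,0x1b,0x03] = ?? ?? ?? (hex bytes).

  after D0: wrote 4B at 0x10 = 60c090eb
  after D1: wrote 4B at 0x00 = 4b60c090
  after D2: wrote 3B at 0x0a = 83d770
  after D3: wrote 5B at 0x19 = 60c090eb3d
  after D4: wrote 6B at 0x10 = 60c090eb3d83
  after D5: wrote 7B at 0x0f = 0a60c090eb3d83
query mem[0x0c]=0x70, mem[0x1b]=0x90, mem[0x03]=0x90

MEM[0x0c,0x1b,0x03] = 70 90 90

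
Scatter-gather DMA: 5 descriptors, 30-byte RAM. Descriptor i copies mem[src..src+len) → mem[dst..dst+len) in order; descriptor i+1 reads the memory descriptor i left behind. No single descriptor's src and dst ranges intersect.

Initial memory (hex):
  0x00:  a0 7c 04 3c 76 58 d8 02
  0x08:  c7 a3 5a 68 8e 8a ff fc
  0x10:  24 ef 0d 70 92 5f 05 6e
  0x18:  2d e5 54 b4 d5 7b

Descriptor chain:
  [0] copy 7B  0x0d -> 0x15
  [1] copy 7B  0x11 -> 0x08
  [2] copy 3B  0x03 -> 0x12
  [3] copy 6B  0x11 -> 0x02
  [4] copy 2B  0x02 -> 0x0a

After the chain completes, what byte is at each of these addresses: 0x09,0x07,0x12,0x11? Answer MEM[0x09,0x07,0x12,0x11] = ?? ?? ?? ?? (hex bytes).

  after D0: wrote 7B at 0x15 = 8afffc24ef0d70
  after D1: wrote 7B at 0x08 = ef0d70928afffc
  after D2: wrote 3B at 0x12 = 3c7658
  after D3: wrote 6B at 0x02 = ef3c76588aff
  after D4: wrote 2B at 0x0a = ef3c
query mem[0x09]=0x0d, mem[0x07]=0xff, mem[0x12]=0x3c, mem[0x11]=0xef

MEM[0x09,0x07,0x12,0x11] = 0d ff 3c ef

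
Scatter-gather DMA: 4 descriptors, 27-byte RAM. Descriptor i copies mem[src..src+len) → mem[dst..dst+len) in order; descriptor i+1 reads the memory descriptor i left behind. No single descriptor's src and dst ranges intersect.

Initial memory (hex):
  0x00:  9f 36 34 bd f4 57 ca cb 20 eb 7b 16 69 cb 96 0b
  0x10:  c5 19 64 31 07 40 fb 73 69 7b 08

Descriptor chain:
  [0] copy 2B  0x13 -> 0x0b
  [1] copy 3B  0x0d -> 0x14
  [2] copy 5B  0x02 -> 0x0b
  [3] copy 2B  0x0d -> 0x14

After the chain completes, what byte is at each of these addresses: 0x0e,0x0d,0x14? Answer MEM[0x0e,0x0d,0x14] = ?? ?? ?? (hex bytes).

MEM[0x0e,0x0d,0x14] = 57 f4 f4

#0 dst[0x0b+2] := {0x31,0x07}
#1 dst[0x14+3] := {0xcb,0x96,0x0b}
#2 dst[0x0b+5] := {0x34,0xbd,0xf4,0x57,0xca}
#3 dst[0x14+2] := {0xf4,0x57}
query mem[0x0e]=0x57, mem[0x0d]=0xf4, mem[0x14]=0xf4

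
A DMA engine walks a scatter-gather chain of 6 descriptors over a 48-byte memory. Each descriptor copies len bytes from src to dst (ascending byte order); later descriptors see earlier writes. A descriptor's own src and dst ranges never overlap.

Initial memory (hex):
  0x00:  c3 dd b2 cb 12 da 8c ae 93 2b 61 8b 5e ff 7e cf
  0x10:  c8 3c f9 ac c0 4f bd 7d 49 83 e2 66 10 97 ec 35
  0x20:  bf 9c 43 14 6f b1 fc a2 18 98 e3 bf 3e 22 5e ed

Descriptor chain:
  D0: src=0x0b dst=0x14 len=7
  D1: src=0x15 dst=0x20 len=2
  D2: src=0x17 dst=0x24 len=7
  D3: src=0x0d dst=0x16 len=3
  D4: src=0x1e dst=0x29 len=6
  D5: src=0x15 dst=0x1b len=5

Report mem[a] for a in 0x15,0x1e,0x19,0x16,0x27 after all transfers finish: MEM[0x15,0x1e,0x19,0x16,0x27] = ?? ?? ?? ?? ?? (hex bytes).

#0 dst[0x14+7] := {0x8b,0x5e,0xff,0x7e,0xcf,0xc8,0x3c}
#1 dst[0x20+2] := {0x5e,0xff}
#2 dst[0x24+7] := {0x7e,0xcf,0xc8,0x3c,0x66,0x10,0x97}
#3 dst[0x16+3] := {0xff,0x7e,0xcf}
#4 dst[0x29+6] := {0xec,0x35,0x5e,0xff,0x43,0x14}
#5 dst[0x1b+5] := {0x5e,0xff,0x7e,0xcf,0xc8}
query mem[0x15]=0x5e, mem[0x1e]=0xcf, mem[0x19]=0xc8, mem[0x16]=0xff, mem[0x27]=0x3c

MEM[0x15,0x1e,0x19,0x16,0x27] = 5e cf c8 ff 3c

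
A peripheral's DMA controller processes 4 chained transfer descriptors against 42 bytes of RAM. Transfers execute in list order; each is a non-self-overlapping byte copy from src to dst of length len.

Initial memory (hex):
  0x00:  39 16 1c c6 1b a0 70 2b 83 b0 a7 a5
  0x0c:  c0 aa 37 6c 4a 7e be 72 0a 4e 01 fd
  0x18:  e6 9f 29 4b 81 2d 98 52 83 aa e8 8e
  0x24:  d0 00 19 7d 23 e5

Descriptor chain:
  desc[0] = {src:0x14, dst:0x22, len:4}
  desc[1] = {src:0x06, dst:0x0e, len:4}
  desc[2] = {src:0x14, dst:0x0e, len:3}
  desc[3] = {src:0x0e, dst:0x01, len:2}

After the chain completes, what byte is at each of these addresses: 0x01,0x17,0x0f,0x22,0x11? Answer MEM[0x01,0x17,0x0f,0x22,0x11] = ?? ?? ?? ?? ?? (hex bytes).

  after D0: wrote 4B at 0x22 = 0a4e01fd
  after D1: wrote 4B at 0x0e = 702b83b0
  after D2: wrote 3B at 0x0e = 0a4e01
  after D3: wrote 2B at 0x01 = 0a4e
query mem[0x01]=0x0a, mem[0x17]=0xfd, mem[0x0f]=0x4e, mem[0x22]=0x0a, mem[0x11]=0xb0

MEM[0x01,0x17,0x0f,0x22,0x11] = 0a fd 4e 0a b0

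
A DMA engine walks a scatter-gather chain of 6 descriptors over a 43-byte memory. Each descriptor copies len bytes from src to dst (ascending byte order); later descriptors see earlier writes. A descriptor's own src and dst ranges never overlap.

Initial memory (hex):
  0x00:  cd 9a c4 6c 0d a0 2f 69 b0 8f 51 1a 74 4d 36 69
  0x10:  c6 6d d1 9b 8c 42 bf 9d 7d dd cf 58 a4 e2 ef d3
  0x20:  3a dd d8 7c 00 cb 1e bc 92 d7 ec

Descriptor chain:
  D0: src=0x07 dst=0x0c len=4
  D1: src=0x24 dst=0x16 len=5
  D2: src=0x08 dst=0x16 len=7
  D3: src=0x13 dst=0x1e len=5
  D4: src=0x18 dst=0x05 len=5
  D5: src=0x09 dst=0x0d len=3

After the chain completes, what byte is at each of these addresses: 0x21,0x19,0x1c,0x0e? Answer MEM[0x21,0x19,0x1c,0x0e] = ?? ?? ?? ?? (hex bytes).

[0] 0x07->0x0c len=4 : 69 b0 8f 51
[1] 0x24->0x16 len=5 : 00 cb 1e bc 92
[2] 0x08->0x16 len=7 : b0 8f 51 1a 69 b0 8f
[3] 0x13->0x1e len=5 : 9b 8c 42 b0 8f
[4] 0x18->0x05 len=5 : 51 1a 69 b0 8f
[5] 0x09->0x0d len=3 : 8f 51 1a
query mem[0x21]=0xb0, mem[0x19]=0x1a, mem[0x1c]=0x8f, mem[0x0e]=0x51

MEM[0x21,0x19,0x1c,0x0e] = b0 1a 8f 51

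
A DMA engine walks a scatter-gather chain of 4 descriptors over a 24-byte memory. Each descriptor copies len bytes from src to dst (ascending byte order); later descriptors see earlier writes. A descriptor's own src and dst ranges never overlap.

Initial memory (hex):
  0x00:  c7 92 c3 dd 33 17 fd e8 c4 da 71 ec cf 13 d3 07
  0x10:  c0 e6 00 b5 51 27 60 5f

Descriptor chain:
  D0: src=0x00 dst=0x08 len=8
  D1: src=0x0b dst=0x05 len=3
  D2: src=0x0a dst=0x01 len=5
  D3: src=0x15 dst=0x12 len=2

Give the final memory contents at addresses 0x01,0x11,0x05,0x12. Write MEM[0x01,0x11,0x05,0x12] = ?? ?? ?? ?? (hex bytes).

MEM[0x01,0x11,0x05,0x12] = c3 e6 fd 27

#0 dst[0x08+8] := {0xc7,0x92,0xc3,0xdd,0x33,0x17,0xfd,0xe8}
#1 dst[0x05+3] := {0xdd,0x33,0x17}
#2 dst[0x01+5] := {0xc3,0xdd,0x33,0x17,0xfd}
#3 dst[0x12+2] := {0x27,0x60}
query mem[0x01]=0xc3, mem[0x11]=0xe6, mem[0x05]=0xfd, mem[0x12]=0x27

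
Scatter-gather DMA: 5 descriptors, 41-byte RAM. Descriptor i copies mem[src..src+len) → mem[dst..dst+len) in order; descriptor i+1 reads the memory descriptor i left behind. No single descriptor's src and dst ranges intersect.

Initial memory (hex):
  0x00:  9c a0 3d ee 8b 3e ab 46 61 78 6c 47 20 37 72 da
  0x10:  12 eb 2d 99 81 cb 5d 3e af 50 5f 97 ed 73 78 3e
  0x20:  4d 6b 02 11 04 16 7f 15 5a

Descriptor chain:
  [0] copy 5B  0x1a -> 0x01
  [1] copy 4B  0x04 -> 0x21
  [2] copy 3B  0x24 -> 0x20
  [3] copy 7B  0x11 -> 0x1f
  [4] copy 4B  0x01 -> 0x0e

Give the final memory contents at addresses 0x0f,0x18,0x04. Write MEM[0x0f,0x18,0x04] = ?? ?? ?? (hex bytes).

#0 dst[0x01+5] := {0x5f,0x97,0xed,0x73,0x78}
#1 dst[0x21+4] := {0x73,0x78,0xab,0x46}
#2 dst[0x20+3] := {0x46,0x16,0x7f}
#3 dst[0x1f+7] := {0xeb,0x2d,0x99,0x81,0xcb,0x5d,0x3e}
#4 dst[0x0e+4] := {0x5f,0x97,0xed,0x73}
query mem[0x0f]=0x97, mem[0x18]=0xaf, mem[0x04]=0x73

MEM[0x0f,0x18,0x04] = 97 af 73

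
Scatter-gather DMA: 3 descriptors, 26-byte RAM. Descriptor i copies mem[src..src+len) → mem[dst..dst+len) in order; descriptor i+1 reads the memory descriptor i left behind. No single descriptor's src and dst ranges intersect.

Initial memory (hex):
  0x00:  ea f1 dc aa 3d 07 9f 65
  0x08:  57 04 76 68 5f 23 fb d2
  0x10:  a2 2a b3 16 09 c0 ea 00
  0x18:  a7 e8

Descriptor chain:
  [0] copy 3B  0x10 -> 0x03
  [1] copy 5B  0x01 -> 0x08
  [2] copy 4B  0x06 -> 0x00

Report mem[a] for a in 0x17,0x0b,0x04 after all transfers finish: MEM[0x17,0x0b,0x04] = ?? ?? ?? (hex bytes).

MEM[0x17,0x0b,0x04] = 00 2a 2a

  after D0: wrote 3B at 0x03 = a22ab3
  after D1: wrote 5B at 0x08 = f1dca22ab3
  after D2: wrote 4B at 0x00 = 9f65f1dc
query mem[0x17]=0x00, mem[0x0b]=0x2a, mem[0x04]=0x2a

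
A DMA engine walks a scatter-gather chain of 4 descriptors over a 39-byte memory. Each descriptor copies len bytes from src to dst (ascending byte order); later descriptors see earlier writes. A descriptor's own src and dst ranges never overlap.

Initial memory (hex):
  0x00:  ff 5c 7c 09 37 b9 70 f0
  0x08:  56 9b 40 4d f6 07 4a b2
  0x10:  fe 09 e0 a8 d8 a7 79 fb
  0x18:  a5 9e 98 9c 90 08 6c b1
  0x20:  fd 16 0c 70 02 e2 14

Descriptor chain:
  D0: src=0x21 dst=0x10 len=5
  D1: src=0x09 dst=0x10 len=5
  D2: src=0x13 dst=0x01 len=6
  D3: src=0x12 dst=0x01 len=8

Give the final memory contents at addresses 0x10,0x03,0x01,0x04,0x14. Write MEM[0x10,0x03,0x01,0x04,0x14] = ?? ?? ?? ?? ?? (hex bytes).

D0: mem[0x10..0x14] <- [16 0c 70 02 e2]
D1: mem[0x10..0x14] <- [9b 40 4d f6 07]
D2: mem[0x01..0x06] <- [f6 07 a7 79 fb a5]
D3: mem[0x01..0x08] <- [4d f6 07 a7 79 fb a5 9e]
query mem[0x10]=0x9b, mem[0x03]=0x07, mem[0x01]=0x4d, mem[0x04]=0xa7, mem[0x14]=0x07

MEM[0x10,0x03,0x01,0x04,0x14] = 9b 07 4d a7 07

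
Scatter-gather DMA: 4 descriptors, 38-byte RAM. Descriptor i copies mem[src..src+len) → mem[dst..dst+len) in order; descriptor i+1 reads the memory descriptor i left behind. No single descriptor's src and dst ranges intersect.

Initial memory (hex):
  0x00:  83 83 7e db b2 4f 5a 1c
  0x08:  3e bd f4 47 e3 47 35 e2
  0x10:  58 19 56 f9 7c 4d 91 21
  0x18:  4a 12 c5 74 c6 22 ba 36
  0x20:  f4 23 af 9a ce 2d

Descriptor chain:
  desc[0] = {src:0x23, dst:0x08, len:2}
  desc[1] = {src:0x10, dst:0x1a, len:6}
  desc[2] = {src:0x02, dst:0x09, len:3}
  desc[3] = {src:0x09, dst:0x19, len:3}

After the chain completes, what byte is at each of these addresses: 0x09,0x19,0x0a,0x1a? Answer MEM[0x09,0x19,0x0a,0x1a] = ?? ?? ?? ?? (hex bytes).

MEM[0x09,0x19,0x0a,0x1a] = 7e 7e db db

[0] 0x23->0x08 len=2 : 9a ce
[1] 0x10->0x1a len=6 : 58 19 56 f9 7c 4d
[2] 0x02->0x09 len=3 : 7e db b2
[3] 0x09->0x19 len=3 : 7e db b2
query mem[0x09]=0x7e, mem[0x19]=0x7e, mem[0x0a]=0xdb, mem[0x1a]=0xdb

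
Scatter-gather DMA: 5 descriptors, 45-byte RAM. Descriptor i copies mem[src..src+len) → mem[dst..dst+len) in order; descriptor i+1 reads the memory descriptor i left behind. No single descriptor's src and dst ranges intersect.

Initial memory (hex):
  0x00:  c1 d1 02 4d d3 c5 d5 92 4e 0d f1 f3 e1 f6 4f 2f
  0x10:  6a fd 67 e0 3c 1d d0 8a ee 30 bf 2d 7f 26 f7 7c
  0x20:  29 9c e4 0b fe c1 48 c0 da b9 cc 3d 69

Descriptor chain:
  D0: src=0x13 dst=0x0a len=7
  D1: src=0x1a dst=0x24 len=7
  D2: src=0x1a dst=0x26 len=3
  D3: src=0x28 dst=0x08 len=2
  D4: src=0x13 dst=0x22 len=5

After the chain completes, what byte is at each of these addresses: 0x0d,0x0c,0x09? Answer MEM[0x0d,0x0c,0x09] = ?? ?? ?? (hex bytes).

D0: mem[0x0a..0x10] <- [e0 3c 1d d0 8a ee 30]
D1: mem[0x24..0x2a] <- [bf 2d 7f 26 f7 7c 29]
D2: mem[0x26..0x28] <- [bf 2d 7f]
D3: mem[0x08..0x09] <- [7f 7c]
D4: mem[0x22..0x26] <- [e0 3c 1d d0 8a]
query mem[0x0d]=0xd0, mem[0x0c]=0x1d, mem[0x09]=0x7c

MEM[0x0d,0x0c,0x09] = d0 1d 7c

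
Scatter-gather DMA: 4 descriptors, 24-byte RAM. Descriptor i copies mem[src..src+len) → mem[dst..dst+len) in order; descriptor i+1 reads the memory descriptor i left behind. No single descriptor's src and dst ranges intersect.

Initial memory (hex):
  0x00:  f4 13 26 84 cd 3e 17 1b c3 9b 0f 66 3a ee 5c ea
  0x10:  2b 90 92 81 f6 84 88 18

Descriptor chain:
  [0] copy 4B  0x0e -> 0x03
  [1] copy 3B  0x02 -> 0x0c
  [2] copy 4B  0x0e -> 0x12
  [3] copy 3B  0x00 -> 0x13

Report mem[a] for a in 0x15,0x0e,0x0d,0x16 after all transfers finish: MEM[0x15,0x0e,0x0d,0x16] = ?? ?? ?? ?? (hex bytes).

MEM[0x15,0x0e,0x0d,0x16] = 26 ea 5c 88

D0: mem[0x03..0x06] <- [5c ea 2b 90]
D1: mem[0x0c..0x0e] <- [26 5c ea]
D2: mem[0x12..0x15] <- [ea ea 2b 90]
D3: mem[0x13..0x15] <- [f4 13 26]
query mem[0x15]=0x26, mem[0x0e]=0xea, mem[0x0d]=0x5c, mem[0x16]=0x88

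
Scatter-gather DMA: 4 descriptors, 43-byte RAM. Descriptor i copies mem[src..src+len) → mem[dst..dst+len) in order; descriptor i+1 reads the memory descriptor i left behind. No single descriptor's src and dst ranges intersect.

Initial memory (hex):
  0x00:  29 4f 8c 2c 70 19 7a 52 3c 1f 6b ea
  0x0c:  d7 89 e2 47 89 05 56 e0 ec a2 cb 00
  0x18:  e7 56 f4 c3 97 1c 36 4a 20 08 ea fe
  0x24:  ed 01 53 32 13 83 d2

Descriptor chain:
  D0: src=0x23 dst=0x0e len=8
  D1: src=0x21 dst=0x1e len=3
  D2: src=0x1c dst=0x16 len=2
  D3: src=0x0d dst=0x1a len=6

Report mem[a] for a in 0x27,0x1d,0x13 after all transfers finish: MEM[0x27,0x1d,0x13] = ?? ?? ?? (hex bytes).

[0] 0x23->0x0e len=8 : fe ed 01 53 32 13 83 d2
[1] 0x21->0x1e len=3 : 08 ea fe
[2] 0x1c->0x16 len=2 : 97 1c
[3] 0x0d->0x1a len=6 : 89 fe ed 01 53 32
query mem[0x27]=0x32, mem[0x1d]=0x01, mem[0x13]=0x13

MEM[0x27,0x1d,0x13] = 32 01 13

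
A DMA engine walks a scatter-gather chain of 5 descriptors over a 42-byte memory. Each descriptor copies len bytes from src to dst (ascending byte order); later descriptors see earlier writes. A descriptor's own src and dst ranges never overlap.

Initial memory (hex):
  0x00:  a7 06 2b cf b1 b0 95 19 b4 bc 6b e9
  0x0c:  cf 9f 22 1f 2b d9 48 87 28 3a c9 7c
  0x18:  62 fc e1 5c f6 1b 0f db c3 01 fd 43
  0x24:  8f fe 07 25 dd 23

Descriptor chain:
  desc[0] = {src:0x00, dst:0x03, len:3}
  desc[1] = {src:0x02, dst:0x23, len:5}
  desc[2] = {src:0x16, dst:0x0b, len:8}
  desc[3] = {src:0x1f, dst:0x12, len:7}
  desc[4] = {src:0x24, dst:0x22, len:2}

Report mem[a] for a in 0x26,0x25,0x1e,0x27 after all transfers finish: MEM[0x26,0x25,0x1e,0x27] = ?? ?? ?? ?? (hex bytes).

#0 dst[0x03+3] := {0xa7,0x06,0x2b}
#1 dst[0x23+5] := {0x2b,0xa7,0x06,0x2b,0x95}
#2 dst[0x0b+8] := {0xc9,0x7c,0x62,0xfc,0xe1,0x5c,0xf6,0x1b}
#3 dst[0x12+7] := {0xdb,0xc3,0x01,0xfd,0x2b,0xa7,0x06}
#4 dst[0x22+2] := {0xa7,0x06}
query mem[0x26]=0x2b, mem[0x25]=0x06, mem[0x1e]=0x0f, mem[0x27]=0x95

MEM[0x26,0x25,0x1e,0x27] = 2b 06 0f 95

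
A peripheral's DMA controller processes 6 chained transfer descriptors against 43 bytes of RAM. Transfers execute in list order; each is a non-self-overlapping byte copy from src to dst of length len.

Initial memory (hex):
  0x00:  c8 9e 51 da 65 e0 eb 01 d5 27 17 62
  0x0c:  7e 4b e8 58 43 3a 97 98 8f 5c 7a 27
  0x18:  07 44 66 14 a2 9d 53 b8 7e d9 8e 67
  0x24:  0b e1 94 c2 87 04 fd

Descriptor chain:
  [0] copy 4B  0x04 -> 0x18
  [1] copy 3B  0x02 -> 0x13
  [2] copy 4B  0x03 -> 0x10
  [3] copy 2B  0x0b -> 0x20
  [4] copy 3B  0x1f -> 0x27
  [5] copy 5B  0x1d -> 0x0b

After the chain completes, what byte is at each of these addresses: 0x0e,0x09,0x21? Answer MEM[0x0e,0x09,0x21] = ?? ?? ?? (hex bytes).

MEM[0x0e,0x09,0x21] = 62 27 7e

[0] 0x04->0x18 len=4 : 65 e0 eb 01
[1] 0x02->0x13 len=3 : 51 da 65
[2] 0x03->0x10 len=4 : da 65 e0 eb
[3] 0x0b->0x20 len=2 : 62 7e
[4] 0x1f->0x27 len=3 : b8 62 7e
[5] 0x1d->0x0b len=5 : 9d 53 b8 62 7e
query mem[0x0e]=0x62, mem[0x09]=0x27, mem[0x21]=0x7e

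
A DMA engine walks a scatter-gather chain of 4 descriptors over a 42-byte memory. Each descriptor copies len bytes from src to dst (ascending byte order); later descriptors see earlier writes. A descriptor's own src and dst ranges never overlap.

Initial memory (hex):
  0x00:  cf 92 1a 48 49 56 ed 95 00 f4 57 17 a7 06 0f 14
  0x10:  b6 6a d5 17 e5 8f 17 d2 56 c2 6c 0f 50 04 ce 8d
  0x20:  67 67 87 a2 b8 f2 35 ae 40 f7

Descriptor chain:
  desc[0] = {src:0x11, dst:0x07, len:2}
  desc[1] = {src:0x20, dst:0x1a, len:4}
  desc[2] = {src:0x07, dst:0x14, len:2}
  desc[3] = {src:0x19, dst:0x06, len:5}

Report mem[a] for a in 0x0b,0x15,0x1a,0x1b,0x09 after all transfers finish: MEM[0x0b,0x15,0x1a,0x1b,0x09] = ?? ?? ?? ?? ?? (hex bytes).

MEM[0x0b,0x15,0x1a,0x1b,0x09] = 17 d5 67 67 87

#0 dst[0x07+2] := {0x6a,0xd5}
#1 dst[0x1a+4] := {0x67,0x67,0x87,0xa2}
#2 dst[0x14+2] := {0x6a,0xd5}
#3 dst[0x06+5] := {0xc2,0x67,0x67,0x87,0xa2}
query mem[0x0b]=0x17, mem[0x15]=0xd5, mem[0x1a]=0x67, mem[0x1b]=0x67, mem[0x09]=0x87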